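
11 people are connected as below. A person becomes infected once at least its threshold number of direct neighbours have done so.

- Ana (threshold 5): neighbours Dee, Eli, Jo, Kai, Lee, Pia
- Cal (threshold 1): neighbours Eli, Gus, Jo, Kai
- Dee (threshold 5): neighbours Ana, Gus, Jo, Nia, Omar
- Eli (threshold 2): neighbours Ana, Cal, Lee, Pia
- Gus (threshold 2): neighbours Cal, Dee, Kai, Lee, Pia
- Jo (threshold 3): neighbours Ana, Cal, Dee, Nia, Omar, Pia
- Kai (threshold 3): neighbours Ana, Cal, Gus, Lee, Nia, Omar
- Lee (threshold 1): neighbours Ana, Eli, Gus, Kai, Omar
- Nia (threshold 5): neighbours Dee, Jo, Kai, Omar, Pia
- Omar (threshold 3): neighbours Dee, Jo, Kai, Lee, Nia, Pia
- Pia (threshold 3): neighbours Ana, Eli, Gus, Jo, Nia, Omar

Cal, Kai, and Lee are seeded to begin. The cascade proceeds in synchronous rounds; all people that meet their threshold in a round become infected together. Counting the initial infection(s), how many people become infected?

Round 1 — Cal, Kai, Lee become infected (initial).
Round 2 — checking thresholds:
  Ana: 2 of 6 neighbours < 5, holds.
  Eli: 2 of 4 neighbours ≥ 2, becomes infected.
  Gus: 3 of 5 neighbours ≥ 2, becomes infected.
  Jo: 1 of 6 neighbours < 3, holds.
  Nia: 1 of 5 neighbours < 5, holds.
  Omar: 2 of 6 neighbours < 3, holds.
Round 3 — no new infections; cascade stops.

5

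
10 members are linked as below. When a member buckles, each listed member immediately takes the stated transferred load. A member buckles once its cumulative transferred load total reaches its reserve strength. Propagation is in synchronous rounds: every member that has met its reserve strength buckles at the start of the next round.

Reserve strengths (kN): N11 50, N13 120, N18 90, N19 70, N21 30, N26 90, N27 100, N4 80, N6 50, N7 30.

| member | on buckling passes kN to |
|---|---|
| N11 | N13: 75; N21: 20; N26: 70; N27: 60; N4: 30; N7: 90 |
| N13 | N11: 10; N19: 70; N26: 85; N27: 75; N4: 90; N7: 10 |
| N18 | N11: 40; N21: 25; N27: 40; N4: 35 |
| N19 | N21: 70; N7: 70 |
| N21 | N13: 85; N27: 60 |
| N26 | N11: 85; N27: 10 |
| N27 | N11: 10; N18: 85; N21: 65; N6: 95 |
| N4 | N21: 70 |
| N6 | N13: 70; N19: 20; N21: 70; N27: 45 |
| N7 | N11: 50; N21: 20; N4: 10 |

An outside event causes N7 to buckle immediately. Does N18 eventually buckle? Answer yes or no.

Round 1 — N7 buckles (initial).
  N11: +50 → 50 ≥ 50
  N21: +20 → 20 < 30
  N4: +10 → 10 < 80
Round 2 — N11 buckles.
  N13: +75 → 75 < 120
  N21: +20 → 40 ≥ 30
  N26: +70 → 70 < 90
  N27: +60 → 60 < 100
  N4: +30 → 40 < 80
Round 3 — N21 buckles.
  N13: +85 → 160 ≥ 120
  N27: +60 → 120 ≥ 100
Round 4 — N13, N27 buckle.
  N18: +85 → 85 < 90
  N19: +70 → 70 ≥ 70
  N26: +85 → 155 ≥ 90
  N4: +90 → 130 ≥ 80
  N6: +95 → 95 ≥ 50
Round 5 — N19, N26, N4, N6 buckle.
No further bucklings.

no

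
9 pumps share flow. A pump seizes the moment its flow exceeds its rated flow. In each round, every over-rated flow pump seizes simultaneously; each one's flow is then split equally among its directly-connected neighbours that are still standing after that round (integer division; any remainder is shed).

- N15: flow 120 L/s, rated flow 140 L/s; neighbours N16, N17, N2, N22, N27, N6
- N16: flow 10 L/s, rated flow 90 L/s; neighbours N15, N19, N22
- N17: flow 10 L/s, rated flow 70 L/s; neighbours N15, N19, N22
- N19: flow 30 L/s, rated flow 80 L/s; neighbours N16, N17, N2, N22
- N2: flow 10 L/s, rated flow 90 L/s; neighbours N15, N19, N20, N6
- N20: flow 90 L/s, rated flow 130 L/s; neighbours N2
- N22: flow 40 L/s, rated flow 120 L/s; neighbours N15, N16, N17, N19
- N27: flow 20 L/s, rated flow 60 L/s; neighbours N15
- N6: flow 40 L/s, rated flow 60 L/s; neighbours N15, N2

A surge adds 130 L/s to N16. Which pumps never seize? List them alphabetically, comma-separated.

N27

Round 1 — N16 at 140 > 90. N16 seizes.
  N16 sheds 140 L/s to N15, N19, N22: 46 each (2 lost).
    N15: 120+46 = 166 > 140
    N19: 30+46 = 76 ≤ 80
    N22: 40+46 = 86 ≤ 120
Round 2 — N15 seizes.
  N15 sheds 166 L/s to N17, N2, N22, N27, N6: 33 each (1 lost).
    N17: 10+33 = 43 ≤ 70
    N2: 10+33 = 43 ≤ 90
    N22: 86+33 = 119 ≤ 120
    N27: 20+33 = 53 ≤ 60
    N6: 40+33 = 73 > 60
Round 3 — N6 seizes.
  N6 sheds 73 L/s to N2: 73 each.
    N2: 43+73 = 116 > 90
Round 4 — N2 seizes.
  N2 sheds 116 L/s to N19, N20: 58 each.
    N19: 76+58 = 134 > 80
    N20: 90+58 = 148 > 130
Round 5 — N19, N20 seize.
  N19 sheds 134 L/s to N17, N22: 67 each.
    N17: 43+67 = 110 > 70
    N22: 119+67 = 186 > 120
  N20 sheds 148 L/s: no online neighbours, lost.
Round 6 — N17, N22 seize.
  N17 sheds 110 L/s: no online neighbours, lost.
  N22 sheds 186 L/s: no online neighbours, lost.
No further seizures.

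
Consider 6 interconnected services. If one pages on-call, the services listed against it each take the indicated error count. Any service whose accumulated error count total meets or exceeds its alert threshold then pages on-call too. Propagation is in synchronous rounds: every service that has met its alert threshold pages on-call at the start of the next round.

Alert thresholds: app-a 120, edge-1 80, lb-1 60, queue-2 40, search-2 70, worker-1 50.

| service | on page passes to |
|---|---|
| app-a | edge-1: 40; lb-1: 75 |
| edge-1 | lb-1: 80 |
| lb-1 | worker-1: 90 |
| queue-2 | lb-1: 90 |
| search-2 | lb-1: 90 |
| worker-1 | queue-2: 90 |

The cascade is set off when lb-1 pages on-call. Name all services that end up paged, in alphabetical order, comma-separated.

lb-1, queue-2, worker-1

Round 1 — lb-1 pages on-call (initial).
  worker-1: +90 → 90 ≥ 50
Round 2 — worker-1 pages on-call.
  queue-2: +90 → 90 ≥ 40
Round 3 — queue-2 pages on-call.
No further pages.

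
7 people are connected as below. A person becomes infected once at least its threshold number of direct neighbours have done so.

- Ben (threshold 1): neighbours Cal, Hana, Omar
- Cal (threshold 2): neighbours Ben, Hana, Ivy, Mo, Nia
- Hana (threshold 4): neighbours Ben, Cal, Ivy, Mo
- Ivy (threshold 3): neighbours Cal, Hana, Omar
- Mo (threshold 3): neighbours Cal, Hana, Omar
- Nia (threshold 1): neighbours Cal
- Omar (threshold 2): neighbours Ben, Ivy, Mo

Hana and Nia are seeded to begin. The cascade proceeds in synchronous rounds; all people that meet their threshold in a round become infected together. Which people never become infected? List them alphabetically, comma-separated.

Round 1 — Hana, Nia become infected (initial).
Round 2 — checking thresholds:
  Ben: 1 of 3 neighbours ≥ 1, becomes infected.
  Cal: 2 of 5 neighbours ≥ 2, becomes infected.
  Ivy: 1 of 3 neighbours < 3, not yet.
  Mo: 1 of 3 neighbours < 3, not yet.
Round 3 — no new infections; cascade stops.

Ivy, Mo, Omar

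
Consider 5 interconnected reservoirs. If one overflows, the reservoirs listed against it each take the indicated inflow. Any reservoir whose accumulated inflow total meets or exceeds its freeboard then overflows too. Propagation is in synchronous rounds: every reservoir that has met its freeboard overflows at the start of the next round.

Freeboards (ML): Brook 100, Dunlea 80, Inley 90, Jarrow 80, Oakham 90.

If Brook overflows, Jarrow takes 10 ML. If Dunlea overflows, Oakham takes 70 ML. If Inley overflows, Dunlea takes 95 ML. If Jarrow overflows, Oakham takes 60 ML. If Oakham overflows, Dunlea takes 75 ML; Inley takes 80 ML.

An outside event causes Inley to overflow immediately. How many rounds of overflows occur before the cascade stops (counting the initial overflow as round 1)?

2

Round 1 — Inley overflows (initial).
  Dunlea: +95 → 95 ≥ 80
Round 2 — Dunlea overflows.
  Oakham: +70 → 70 < 90
No further overflows.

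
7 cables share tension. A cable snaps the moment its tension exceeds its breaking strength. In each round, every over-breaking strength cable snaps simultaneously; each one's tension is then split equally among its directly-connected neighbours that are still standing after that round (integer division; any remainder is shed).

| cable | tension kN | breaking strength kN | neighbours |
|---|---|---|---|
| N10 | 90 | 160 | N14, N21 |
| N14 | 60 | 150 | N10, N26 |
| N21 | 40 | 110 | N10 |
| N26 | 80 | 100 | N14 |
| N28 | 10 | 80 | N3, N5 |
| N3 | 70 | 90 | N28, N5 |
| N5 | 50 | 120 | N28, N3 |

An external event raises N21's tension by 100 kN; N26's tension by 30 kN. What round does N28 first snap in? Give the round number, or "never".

Round 1 — N21 at 140 > 110; N26 at 110 > 100. N21, N26 snap.
  N21 sheds 140 kN to N10: 140 each.
    N10: 90+140 = 230 > 160
  N26 sheds 110 kN to N14: 110 each.
    N14: 60+110 = 170 > 150
Round 2 — N10, N14 snap.
  N10 sheds 230 kN: no online neighbours, lost.
  N14 sheds 170 kN: no online neighbours, lost.
No further breaks.

never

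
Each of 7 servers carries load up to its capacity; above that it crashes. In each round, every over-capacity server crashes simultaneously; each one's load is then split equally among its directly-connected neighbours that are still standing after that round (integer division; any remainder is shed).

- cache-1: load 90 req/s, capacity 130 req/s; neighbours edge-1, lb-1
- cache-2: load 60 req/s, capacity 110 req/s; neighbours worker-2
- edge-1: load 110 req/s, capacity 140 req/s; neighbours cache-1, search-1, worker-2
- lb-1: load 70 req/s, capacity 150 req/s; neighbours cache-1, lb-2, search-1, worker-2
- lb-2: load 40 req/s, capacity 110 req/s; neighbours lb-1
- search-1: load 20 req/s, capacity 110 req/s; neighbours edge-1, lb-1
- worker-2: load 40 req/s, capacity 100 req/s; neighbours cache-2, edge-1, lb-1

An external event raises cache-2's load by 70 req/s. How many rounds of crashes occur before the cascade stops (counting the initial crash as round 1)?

Round 1 — cache-2 at 130 > 110. cache-2 crashes.
  cache-2 sheds 130 req/s to worker-2: 130 each.
    worker-2: 40+130 = 170 > 100
Round 2 — worker-2 crashes.
  worker-2 sheds 170 req/s to edge-1, lb-1: 85 each.
    edge-1: 110+85 = 195 > 140
    lb-1: 70+85 = 155 > 150
Round 3 — edge-1, lb-1 crash.
  edge-1 sheds 195 req/s to cache-1, search-1: 97 each (1 lost).
    cache-1: 90+97 = 187 > 130
    search-1: 20+97 = 117 > 110
  lb-1 sheds 155 req/s to cache-1, lb-2, search-1: 51 each (2 lost).
    cache-1: 187+51 = 238 > 130
    lb-2: 40+51 = 91 ≤ 110
    search-1: 117+51 = 168 > 110
Round 4 — cache-1, search-1 crash.
  cache-1 sheds 238 req/s: no online neighbours, lost.
  search-1 sheds 168 req/s: no online neighbours, lost.
No further crashes.

4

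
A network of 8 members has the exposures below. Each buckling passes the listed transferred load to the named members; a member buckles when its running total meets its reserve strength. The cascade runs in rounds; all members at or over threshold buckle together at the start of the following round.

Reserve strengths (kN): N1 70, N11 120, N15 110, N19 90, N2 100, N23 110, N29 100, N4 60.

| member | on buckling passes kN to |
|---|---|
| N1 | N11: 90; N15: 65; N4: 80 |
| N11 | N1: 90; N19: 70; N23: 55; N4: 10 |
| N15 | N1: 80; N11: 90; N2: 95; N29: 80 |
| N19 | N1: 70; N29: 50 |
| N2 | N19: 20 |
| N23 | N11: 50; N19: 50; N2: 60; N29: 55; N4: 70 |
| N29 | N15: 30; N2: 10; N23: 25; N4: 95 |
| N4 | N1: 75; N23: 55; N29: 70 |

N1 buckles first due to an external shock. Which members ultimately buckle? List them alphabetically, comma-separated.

N1, N4

Round 1 — N1 buckles (initial).
  N11: +90 → 90 < 120
  N15: +65 → 65 < 110
  N4: +80 → 80 ≥ 60
Round 2 — N4 buckles.
  N23: +55 → 55 < 110
  N29: +70 → 70 < 100
No further bucklings.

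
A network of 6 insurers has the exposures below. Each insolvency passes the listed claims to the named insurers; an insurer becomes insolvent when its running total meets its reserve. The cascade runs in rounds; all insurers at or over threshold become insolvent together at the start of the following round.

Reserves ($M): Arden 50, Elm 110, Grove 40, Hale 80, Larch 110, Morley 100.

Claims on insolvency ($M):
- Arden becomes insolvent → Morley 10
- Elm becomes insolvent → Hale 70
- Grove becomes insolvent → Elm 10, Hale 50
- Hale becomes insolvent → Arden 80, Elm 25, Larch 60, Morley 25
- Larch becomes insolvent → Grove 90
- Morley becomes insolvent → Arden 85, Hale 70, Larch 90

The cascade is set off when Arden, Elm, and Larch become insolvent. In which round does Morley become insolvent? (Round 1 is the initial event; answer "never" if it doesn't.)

Round 1 — Arden, Elm, Larch become insolvent (initial).
  Grove: +90 → 90 ≥ 40
  Hale: +70 → 70 < 80
  Morley: +10 → 10 < 100
Round 2 — Grove becomes insolvent.
  Hale: +50 → 120 ≥ 80
Round 3 — Hale becomes insolvent.
  Morley: +25 → 35 < 100
No further insolvencies.

never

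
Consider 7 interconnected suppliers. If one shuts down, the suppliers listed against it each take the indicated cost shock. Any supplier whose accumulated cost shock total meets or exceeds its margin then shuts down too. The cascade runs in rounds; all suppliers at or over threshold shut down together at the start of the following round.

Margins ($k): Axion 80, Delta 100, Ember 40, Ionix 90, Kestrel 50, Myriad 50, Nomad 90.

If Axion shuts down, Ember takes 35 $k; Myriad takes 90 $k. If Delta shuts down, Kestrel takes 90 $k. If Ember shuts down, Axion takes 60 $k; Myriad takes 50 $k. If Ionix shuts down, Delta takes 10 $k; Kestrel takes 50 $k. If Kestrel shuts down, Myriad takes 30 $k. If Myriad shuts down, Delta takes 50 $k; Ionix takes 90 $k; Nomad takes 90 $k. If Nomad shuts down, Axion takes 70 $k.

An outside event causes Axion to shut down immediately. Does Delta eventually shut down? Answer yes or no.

Round 1 — Axion shuts down (initial).
  Ember: +35 → 35 < 40
  Myriad: +90 → 90 ≥ 50
Round 2 — Myriad shuts down.
  Delta: +50 → 50 < 100
  Ionix: +90 → 90 ≥ 90
  Nomad: +90 → 90 ≥ 90
Round 3 — Ionix, Nomad shut down.
  Delta: +10 → 60 < 100
  Kestrel: +50 → 50 ≥ 50
Round 4 — Kestrel shuts down.
No further shutdowns.

no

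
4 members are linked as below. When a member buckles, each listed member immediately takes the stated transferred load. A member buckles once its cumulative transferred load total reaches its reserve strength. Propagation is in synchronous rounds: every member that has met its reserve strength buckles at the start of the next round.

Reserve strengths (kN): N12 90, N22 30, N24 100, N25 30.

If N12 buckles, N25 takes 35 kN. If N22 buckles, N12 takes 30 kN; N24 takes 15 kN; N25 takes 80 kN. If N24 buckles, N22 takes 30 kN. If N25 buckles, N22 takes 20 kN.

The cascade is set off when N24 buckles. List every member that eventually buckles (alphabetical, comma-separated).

N22, N24, N25

Round 1 — N24 buckles (initial).
  N22: +30 → 30 ≥ 30
Round 2 — N22 buckles.
  N12: +30 → 30 < 90
  N25: +80 → 80 ≥ 30
Round 3 — N25 buckles.
No further bucklings.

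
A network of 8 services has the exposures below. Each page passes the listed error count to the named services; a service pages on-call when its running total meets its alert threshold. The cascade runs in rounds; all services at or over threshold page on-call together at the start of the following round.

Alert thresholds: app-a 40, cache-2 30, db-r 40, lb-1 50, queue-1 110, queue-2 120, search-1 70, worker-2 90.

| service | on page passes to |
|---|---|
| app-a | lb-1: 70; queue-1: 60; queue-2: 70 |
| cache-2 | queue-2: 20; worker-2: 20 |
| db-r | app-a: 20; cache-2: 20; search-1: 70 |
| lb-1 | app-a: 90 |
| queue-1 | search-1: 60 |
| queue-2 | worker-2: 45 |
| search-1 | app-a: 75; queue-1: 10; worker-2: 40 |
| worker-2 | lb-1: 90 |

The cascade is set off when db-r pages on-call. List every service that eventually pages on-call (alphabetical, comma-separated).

app-a, db-r, lb-1, search-1

Round 1 — db-r pages on-call (initial).
  app-a: +20 → 20 < 40
  cache-2: +20 → 20 < 30
  search-1: +70 → 70 ≥ 70
Round 2 — search-1 pages on-call.
  app-a: +75 → 95 ≥ 40
  queue-1: +10 → 10 < 110
  worker-2: +40 → 40 < 90
Round 3 — app-a pages on-call.
  lb-1: +70 → 70 ≥ 50
  queue-1: +60 → 70 < 110
  queue-2: +70 → 70 < 120
Round 4 — lb-1 pages on-call.
No further pages.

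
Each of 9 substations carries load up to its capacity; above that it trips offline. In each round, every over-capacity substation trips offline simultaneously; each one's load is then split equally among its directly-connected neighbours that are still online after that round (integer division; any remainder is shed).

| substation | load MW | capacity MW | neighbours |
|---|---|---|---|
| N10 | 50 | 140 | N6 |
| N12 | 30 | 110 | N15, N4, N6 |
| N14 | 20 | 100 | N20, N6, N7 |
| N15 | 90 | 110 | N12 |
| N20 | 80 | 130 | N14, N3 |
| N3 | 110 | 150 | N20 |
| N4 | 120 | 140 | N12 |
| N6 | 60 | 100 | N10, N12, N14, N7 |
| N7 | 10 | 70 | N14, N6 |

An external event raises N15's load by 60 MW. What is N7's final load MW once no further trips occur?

Round 1 — N15 at 150 > 110. N15 trips offline.
  N15 sheds 150 MW to N12: 150 each.
    N12: 30+150 = 180 > 110
Round 2 — N12 trips offline.
  N12 sheds 180 MW to N4, N6: 90 each.
    N4: 120+90 = 210 > 140
    N6: 60+90 = 150 > 100
Round 3 — N4, N6 trip offline.
  N4 sheds 210 MW: no online neighbours, lost.
  N6 sheds 150 MW to N10, N14, N7: 50 each.
    N10: 50+50 = 100 ≤ 140
    N14: 20+50 = 70 ≤ 100
    N7: 10+50 = 60 ≤ 70
No further trips.

60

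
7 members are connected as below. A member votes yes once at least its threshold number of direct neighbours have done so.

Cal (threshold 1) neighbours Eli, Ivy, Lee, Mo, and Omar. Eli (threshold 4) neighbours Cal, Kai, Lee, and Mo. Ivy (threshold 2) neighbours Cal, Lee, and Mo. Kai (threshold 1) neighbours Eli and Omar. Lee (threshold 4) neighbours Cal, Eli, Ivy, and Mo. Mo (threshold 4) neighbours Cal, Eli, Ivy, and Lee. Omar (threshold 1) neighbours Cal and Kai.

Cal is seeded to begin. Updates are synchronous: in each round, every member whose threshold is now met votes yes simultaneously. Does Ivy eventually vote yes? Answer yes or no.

Round 1 — Cal votes yes (initial).
Round 2 — checking thresholds:
  Eli: 1 of 4 neighbours < 4, holds.
  Ivy: 1 of 3 neighbours < 2, holds.
  Lee: 1 of 4 neighbours < 4, holds.
  Mo: 1 of 4 neighbours < 4, holds.
  Omar: 1 of 2 neighbours ≥ 1, votes yes.
Round 3 — checking thresholds:
  Eli: 1 of 4 neighbours < 4, holds.
  Ivy: 1 of 3 neighbours < 2, holds.
  Kai: 1 of 2 neighbours ≥ 1, votes yes.
  Lee: 1 of 4 neighbours < 4, holds.
  Mo: 1 of 4 neighbours < 4, holds.
Round 4 — no new yes votes; cascade stops.

no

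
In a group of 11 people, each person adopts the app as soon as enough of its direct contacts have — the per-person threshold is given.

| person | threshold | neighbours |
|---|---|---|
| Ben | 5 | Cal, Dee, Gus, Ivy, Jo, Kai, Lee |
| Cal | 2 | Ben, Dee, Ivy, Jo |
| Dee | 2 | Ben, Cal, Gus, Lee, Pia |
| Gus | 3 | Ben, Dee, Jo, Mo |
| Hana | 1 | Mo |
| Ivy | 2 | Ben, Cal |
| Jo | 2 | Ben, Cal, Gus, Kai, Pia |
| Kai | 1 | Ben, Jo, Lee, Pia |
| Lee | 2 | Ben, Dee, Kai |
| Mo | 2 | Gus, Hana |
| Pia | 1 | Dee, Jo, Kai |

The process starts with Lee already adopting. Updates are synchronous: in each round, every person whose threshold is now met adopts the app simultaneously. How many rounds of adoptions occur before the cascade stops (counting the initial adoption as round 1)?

7

Round 1 — Lee adopts the app (initial).
Round 2 — checking thresholds:
  Ben: 1 of 7 neighbours < 5, not yet.
  Dee: 1 of 5 neighbours < 2, not yet.
  Kai: 1 of 4 neighbours ≥ 1, adopts the app.
Round 3 — checking thresholds:
  Ben: 2 of 7 neighbours < 5, not yet.
  Dee: 1 of 5 neighbours < 2, not yet.
  Jo: 1 of 5 neighbours < 2, not yet.
  Pia: 1 of 3 neighbours ≥ 1, adopts the app.
Round 4 — checking thresholds:
  Ben: 2 of 7 neighbours < 5, not yet.
  Dee: 2 of 5 neighbours ≥ 2, adopts the app.
  Jo: 2 of 5 neighbours ≥ 2, adopts the app.
Round 5 — checking thresholds:
  Ben: 4 of 7 neighbours < 5, not yet.
  Cal: 2 of 4 neighbours ≥ 2, adopts the app.
  Gus: 2 of 4 neighbours < 3, not yet.
Round 6 — checking thresholds:
  Ben: 5 of 7 neighbours ≥ 5, adopts the app.
  Gus: 2 of 4 neighbours < 3, not yet.
  Ivy: 1 of 2 neighbours < 2, not yet.
Round 7 — checking thresholds:
  Gus: 3 of 4 neighbours ≥ 3, adopts the app.
  Ivy: 2 of 2 neighbours ≥ 2, adopts the app.
Round 8 — no new adoptions; cascade stops.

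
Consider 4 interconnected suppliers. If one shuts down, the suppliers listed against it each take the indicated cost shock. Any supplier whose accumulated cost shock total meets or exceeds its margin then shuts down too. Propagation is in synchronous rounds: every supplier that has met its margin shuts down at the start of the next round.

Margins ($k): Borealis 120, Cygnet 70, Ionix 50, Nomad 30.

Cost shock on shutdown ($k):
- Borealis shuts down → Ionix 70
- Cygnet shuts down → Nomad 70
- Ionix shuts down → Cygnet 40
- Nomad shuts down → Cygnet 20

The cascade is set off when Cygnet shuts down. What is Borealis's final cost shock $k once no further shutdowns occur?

0

Round 1 — Cygnet shuts down (initial).
  Nomad: +70 → 70 ≥ 30
Round 2 — Nomad shuts down.
No further shutdowns.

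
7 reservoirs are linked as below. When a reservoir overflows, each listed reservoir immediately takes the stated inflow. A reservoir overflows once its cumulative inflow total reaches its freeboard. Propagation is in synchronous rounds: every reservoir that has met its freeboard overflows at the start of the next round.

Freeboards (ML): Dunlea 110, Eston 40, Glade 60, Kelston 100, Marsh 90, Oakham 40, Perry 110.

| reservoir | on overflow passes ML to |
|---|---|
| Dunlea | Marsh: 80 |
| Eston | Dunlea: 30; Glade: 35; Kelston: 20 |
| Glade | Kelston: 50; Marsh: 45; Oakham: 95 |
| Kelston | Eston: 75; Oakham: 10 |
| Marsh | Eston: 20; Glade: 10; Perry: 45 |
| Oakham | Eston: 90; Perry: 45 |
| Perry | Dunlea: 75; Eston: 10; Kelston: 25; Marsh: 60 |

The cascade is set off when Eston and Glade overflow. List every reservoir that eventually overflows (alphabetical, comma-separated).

Round 1 — Eston, Glade overflow (initial).
  Dunlea: +30 → 30 < 110
  Kelston: +20+50 → 70 < 100
  Marsh: +45 → 45 < 90
  Oakham: +95 → 95 ≥ 40
Round 2 — Oakham overflows.
  Perry: +45 → 45 < 110
No further overflows.

Eston, Glade, Oakham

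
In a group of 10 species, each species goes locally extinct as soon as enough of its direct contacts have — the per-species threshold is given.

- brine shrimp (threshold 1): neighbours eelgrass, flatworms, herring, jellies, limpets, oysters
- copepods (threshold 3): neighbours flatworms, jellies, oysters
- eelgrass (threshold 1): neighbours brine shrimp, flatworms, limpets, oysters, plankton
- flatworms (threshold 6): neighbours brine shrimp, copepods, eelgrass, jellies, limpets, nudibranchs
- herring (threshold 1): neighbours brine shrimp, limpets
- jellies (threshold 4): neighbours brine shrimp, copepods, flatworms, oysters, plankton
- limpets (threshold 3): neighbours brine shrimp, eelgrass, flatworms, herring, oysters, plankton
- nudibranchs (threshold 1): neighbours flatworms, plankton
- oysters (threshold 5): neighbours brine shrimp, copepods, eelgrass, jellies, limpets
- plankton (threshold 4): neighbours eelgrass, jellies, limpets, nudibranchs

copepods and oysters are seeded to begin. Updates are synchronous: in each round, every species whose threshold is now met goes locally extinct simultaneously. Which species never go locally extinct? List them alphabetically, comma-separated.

flatworms, jellies, nudibranchs, plankton

Round 1 — copepods, oysters go locally extinct (initial).
Round 2 — checking thresholds:
  brine shrimp: 1 of 6 neighbours ≥ 1, goes locally extinct.
  eelgrass: 1 of 5 neighbours ≥ 1, goes locally extinct.
  flatworms: 1 of 6 neighbours < 6, holds.
  jellies: 2 of 5 neighbours < 4, holds.
  limpets: 1 of 6 neighbours < 3, holds.
Round 3 — checking thresholds:
  flatworms: 3 of 6 neighbours < 6, holds.
  herring: 1 of 2 neighbours ≥ 1, goes locally extinct.
  jellies: 3 of 5 neighbours < 4, holds.
  limpets: 3 of 6 neighbours ≥ 3, goes locally extinct.
  plankton: 1 of 4 neighbours < 4, holds.
Round 4 — no new extinctions; cascade stops.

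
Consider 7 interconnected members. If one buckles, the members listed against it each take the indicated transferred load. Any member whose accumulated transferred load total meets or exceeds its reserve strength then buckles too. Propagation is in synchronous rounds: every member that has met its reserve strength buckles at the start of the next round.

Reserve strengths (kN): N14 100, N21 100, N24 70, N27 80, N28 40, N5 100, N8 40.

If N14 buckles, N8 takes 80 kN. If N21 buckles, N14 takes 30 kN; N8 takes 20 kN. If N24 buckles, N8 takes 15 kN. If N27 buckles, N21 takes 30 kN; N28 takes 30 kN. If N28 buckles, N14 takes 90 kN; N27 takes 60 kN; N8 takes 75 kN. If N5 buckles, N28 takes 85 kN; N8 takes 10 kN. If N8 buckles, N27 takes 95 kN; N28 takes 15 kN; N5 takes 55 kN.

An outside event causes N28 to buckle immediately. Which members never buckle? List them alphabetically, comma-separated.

Round 1 — N28 buckles (initial).
  N14: +90 → 90 < 100
  N27: +60 → 60 < 80
  N8: +75 → 75 ≥ 40
Round 2 — N8 buckles.
  N27: +95 → 155 ≥ 80
  N5: +55 → 55 < 100
Round 3 — N27 buckles.
  N21: +30 → 30 < 100
No further bucklings.

N14, N21, N24, N5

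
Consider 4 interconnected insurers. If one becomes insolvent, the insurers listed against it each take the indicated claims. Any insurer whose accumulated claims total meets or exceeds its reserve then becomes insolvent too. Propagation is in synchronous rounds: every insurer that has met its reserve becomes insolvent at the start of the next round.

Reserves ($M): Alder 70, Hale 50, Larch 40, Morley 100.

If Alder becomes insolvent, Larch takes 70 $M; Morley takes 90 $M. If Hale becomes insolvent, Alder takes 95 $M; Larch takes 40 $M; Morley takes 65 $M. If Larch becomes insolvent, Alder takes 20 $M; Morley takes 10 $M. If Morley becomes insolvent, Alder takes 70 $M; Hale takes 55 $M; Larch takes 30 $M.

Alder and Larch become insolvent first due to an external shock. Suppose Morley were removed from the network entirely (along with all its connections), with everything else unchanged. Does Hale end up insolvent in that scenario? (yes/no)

no

With Morley removed:
Round 1 — Alder, Larch become insolvent (initial).
No further insolvencies.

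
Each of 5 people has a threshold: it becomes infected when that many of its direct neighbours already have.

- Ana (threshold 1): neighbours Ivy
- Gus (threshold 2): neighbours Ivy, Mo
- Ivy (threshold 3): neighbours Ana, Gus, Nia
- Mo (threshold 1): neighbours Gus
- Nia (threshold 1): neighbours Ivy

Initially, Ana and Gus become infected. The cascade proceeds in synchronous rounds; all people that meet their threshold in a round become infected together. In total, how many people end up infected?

3

Round 1 — Ana, Gus become infected (initial).
Round 2 — checking thresholds:
  Ivy: 2 of 3 neighbours < 3, not yet.
  Mo: 1 of 1 neighbours ≥ 1, becomes infected.
Round 3 — no new infections; cascade stops.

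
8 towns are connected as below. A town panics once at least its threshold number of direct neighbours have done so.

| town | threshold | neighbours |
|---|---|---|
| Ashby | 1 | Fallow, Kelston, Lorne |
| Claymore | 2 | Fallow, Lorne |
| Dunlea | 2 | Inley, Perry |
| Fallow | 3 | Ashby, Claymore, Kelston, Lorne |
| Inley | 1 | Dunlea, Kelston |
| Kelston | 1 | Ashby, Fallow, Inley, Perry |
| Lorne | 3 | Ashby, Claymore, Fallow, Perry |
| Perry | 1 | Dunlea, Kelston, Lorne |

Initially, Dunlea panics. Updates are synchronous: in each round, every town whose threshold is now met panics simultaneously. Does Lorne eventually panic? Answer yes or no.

no

Round 1 — Dunlea panics (initial).
Round 2 — checking thresholds:
  Inley: 1 of 2 neighbours ≥ 1, panics.
  Perry: 1 of 3 neighbours ≥ 1, panics.
Round 3 — checking thresholds:
  Kelston: 2 of 4 neighbours ≥ 1, panics.
  Lorne: 1 of 4 neighbours < 3, not yet.
Round 4 — checking thresholds:
  Ashby: 1 of 3 neighbours ≥ 1, panics.
  Fallow: 1 of 4 neighbours < 3, not yet.
  Lorne: 1 of 4 neighbours < 3, not yet.
Round 5 — no new panics; cascade stops.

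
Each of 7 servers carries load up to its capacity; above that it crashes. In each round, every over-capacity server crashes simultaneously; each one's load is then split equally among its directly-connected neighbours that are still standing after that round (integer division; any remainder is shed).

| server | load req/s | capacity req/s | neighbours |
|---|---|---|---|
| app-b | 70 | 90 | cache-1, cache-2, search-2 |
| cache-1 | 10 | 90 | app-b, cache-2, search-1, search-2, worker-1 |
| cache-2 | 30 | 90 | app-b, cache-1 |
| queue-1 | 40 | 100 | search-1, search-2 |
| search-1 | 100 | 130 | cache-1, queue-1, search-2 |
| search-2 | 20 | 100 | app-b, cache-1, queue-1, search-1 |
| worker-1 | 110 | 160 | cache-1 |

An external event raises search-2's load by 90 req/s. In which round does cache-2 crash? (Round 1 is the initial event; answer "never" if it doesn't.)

Round 1 — search-2 at 110 > 100. search-2 crashes.
  search-2 sheds 110 req/s to app-b, cache-1, queue-1, search-1: 27 each (2 lost).
    app-b: 70+27 = 97 > 90
    cache-1: 10+27 = 37 ≤ 90
    queue-1: 40+27 = 67 ≤ 100
    search-1: 100+27 = 127 ≤ 130
Round 2 — app-b crashes.
  app-b sheds 97 req/s to cache-1, cache-2: 48 each (1 lost).
    cache-1: 37+48 = 85 ≤ 90
    cache-2: 30+48 = 78 ≤ 90
No further crashes.

never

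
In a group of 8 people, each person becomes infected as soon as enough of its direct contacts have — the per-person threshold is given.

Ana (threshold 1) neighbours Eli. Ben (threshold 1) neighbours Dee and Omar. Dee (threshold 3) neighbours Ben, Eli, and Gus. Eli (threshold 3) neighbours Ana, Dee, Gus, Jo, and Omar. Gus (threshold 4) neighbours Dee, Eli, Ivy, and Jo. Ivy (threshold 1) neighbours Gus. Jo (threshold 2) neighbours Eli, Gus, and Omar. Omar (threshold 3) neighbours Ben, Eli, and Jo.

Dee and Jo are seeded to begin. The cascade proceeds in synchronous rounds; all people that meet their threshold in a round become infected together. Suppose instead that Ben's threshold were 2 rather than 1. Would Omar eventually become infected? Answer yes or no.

no

With Ben's threshold at 2:
Round 1 — Dee, Jo become infected (initial).
Round 2 — no new infections; cascade stops.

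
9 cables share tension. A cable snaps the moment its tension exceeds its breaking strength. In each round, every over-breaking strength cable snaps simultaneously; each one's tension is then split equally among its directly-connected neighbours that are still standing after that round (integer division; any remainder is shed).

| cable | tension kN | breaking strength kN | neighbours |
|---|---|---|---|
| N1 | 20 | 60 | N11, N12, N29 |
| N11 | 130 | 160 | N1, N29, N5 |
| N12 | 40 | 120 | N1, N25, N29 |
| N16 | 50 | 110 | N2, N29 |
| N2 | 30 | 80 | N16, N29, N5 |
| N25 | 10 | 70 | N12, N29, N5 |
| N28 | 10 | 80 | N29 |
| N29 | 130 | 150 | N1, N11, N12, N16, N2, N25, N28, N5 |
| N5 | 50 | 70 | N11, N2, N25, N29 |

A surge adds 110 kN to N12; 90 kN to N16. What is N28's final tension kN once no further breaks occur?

Round 1 — N12 at 150 > 120; N16 at 140 > 110. N12, N16 snap.
  N12 sheds 150 kN to N1, N25, N29: 50 each.
    N1: 20+50 = 70 > 60
    N25: 10+50 = 60 ≤ 70
    N29: 130+50 = 180 > 150
  N16 sheds 140 kN to N2, N29: 70 each.
    N2: 30+70 = 100 > 80
    N29: 180+70 = 250 > 150
Round 2 — N1, N2, N29 snap.
  N1 sheds 70 kN to N11: 70 each.
    N11: 130+70 = 200 > 160
  N2 sheds 100 kN to N5: 100 each.
    N5: 50+100 = 150 > 70
  N29 sheds 250 kN to N11, N25, N28, N5: 62 each (2 lost).
    N11: 200+62 = 262 > 160
    N25: 60+62 = 122 > 70
    N28: 10+62 = 72 ≤ 80
    N5: 150+62 = 212 > 70
Round 3 — N11, N25, N5 snap.
  N11 sheds 262 kN: no online neighbours, lost.
  N25 sheds 122 kN: no online neighbours, lost.
  N5 sheds 212 kN: no online neighbours, lost.
No further breaks.

72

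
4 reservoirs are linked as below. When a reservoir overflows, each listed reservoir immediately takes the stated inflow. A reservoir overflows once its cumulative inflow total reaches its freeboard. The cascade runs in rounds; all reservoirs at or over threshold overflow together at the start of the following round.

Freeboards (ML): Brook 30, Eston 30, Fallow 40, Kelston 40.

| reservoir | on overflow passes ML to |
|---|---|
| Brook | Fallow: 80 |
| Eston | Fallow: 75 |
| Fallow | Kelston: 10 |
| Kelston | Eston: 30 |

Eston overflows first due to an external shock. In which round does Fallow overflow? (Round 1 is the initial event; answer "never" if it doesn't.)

Round 1 — Eston overflows (initial).
  Fallow: +75 → 75 ≥ 40
Round 2 — Fallow overflows.
  Kelston: +10 → 10 < 40
No further overflows.

2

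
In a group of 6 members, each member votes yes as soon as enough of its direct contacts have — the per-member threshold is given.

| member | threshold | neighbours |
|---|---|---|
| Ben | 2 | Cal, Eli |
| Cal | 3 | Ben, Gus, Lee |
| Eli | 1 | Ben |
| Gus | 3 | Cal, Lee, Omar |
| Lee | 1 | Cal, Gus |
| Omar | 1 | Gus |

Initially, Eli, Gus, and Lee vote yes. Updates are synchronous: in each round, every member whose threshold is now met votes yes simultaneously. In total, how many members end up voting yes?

4

Round 1 — Eli, Gus, Lee vote yes (initial).
Round 2 — checking thresholds:
  Ben: 1 of 2 neighbours < 2, not yet.
  Cal: 2 of 3 neighbours < 3, not yet.
  Omar: 1 of 1 neighbours ≥ 1, votes yes.
Round 3 — no new yes votes; cascade stops.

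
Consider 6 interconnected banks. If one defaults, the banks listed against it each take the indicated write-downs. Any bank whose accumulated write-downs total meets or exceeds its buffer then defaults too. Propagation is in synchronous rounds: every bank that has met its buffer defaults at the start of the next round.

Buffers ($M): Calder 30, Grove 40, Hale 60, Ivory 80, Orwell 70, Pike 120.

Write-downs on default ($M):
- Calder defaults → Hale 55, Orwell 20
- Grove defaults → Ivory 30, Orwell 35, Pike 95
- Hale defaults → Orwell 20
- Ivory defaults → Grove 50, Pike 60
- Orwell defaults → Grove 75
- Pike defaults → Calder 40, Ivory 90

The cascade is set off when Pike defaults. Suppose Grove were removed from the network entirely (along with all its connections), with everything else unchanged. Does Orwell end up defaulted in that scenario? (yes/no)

With Grove removed:
Round 1 — Pike defaults (initial).
  Calder: +40 → 40 ≥ 30
  Ivory: +90 → 90 ≥ 80
Round 2 — Calder, Ivory default.
  Hale: +55 → 55 < 60
  Orwell: +20 → 20 < 70
No further defaults.

no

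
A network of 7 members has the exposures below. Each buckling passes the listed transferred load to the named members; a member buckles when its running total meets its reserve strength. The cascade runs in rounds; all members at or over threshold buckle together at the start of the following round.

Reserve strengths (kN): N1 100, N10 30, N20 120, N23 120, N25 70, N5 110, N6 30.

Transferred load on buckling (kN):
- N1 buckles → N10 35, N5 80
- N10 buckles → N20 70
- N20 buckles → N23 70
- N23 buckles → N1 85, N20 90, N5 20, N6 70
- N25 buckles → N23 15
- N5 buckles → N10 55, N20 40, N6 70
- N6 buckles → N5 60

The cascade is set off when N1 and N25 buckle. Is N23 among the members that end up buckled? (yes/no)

Round 1 — N1, N25 buckle (initial).
  N10: +35 → 35 ≥ 30
  N23: +15 → 15 < 120
  N5: +80 → 80 < 110
Round 2 — N10 buckles.
  N20: +70 → 70 < 120
No further bucklings.

no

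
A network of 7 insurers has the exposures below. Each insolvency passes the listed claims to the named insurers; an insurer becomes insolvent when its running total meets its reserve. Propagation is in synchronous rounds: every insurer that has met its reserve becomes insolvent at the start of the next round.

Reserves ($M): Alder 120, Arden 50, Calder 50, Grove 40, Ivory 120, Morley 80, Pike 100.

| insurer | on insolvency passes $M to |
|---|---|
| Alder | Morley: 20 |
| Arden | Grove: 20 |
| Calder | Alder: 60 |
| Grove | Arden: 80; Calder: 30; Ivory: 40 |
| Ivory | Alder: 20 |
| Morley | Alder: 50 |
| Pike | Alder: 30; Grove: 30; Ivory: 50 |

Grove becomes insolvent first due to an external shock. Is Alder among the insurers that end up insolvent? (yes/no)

no

Round 1 — Grove becomes insolvent (initial).
  Arden: +80 → 80 ≥ 50
  Calder: +30 → 30 < 50
  Ivory: +40 → 40 < 120
Round 2 — Arden becomes insolvent.
No further insolvencies.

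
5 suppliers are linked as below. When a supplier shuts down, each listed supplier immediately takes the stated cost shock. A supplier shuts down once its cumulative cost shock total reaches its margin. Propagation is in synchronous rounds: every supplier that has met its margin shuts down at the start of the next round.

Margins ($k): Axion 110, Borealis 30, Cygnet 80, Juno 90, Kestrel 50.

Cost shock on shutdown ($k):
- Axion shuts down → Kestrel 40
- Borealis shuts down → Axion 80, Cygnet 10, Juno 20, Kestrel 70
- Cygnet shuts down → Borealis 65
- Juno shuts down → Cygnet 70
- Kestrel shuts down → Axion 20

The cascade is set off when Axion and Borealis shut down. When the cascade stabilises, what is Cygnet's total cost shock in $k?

Round 1 — Axion, Borealis shut down (initial).
  Cygnet: +10 → 10 < 80
  Juno: +20 → 20 < 90
  Kestrel: +40+70 → 110 ≥ 50
Round 2 — Kestrel shuts down.
No further shutdowns.

10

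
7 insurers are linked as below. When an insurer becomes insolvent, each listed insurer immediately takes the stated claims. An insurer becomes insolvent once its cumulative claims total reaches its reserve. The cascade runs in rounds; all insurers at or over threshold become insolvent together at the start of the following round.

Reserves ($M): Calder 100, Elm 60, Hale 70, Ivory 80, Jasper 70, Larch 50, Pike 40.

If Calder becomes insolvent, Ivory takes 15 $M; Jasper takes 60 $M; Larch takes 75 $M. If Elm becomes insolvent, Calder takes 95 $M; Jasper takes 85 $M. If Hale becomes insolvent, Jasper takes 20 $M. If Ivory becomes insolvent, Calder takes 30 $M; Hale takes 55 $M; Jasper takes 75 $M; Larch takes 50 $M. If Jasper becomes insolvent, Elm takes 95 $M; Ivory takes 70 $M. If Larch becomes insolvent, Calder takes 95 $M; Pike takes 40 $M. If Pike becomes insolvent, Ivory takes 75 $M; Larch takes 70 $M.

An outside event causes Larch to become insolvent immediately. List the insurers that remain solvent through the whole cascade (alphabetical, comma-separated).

Calder, Elm, Hale, Ivory, Jasper

Round 1 — Larch becomes insolvent (initial).
  Calder: +95 → 95 < 100
  Pike: +40 → 40 ≥ 40
Round 2 — Pike becomes insolvent.
  Ivory: +75 → 75 < 80
No further insolvencies.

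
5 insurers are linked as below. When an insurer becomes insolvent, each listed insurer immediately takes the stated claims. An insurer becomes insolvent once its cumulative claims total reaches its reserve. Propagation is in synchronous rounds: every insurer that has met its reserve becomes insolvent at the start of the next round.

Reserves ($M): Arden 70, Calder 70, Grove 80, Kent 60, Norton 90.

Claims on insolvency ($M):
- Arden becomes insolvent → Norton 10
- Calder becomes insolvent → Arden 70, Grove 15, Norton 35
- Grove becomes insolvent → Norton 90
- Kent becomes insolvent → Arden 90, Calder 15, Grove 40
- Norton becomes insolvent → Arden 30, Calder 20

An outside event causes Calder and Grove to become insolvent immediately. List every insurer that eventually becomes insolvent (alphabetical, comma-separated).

Round 1 — Calder, Grove become insolvent (initial).
  Arden: +70 → 70 ≥ 70
  Norton: +35+90 → 125 ≥ 90
Round 2 — Arden, Norton become insolvent.
No further insolvencies.

Arden, Calder, Grove, Norton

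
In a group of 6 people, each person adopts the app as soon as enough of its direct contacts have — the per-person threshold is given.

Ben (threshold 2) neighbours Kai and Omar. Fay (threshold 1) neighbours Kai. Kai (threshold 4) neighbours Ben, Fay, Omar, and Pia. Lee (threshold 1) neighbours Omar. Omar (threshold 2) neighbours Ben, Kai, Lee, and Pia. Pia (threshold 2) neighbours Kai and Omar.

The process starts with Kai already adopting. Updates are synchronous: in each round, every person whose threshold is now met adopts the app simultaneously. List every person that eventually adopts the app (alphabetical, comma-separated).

Fay, Kai

Round 1 — Kai adopts the app (initial).
Round 2 — checking thresholds:
  Ben: 1 of 2 neighbours < 2, holds.
  Fay: 1 of 1 neighbours ≥ 1, adopts the app.
  Omar: 1 of 4 neighbours < 2, holds.
  Pia: 1 of 2 neighbours < 2, holds.
Round 3 — no new adoptions; cascade stops.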